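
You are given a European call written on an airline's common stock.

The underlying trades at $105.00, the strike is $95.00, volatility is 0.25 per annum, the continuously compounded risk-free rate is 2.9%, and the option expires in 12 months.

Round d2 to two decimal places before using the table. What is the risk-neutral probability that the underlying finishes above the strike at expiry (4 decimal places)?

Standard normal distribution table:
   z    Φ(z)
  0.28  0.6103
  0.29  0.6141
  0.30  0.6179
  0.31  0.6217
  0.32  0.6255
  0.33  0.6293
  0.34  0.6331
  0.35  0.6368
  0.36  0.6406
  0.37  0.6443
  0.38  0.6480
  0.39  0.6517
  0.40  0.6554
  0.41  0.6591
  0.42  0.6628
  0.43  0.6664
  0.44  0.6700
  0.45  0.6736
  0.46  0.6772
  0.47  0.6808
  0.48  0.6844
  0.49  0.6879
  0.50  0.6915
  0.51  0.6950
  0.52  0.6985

σ√T = 0.25·√1 = 0.2500
d₁ = [ln(105/95) + (0.029 + ½·0.25²)·1] / (σ√T) = (0.1001 + 0.0602) / 0.2500 = 0.6413 ≈ 0.64
d₂ = 0.6413 − 0.2500 = 0.3913 ≈ 0.39
Risk-neutral Pr[S_T > K] = N(d₂) = N(0.39) = 0.6517

0.6517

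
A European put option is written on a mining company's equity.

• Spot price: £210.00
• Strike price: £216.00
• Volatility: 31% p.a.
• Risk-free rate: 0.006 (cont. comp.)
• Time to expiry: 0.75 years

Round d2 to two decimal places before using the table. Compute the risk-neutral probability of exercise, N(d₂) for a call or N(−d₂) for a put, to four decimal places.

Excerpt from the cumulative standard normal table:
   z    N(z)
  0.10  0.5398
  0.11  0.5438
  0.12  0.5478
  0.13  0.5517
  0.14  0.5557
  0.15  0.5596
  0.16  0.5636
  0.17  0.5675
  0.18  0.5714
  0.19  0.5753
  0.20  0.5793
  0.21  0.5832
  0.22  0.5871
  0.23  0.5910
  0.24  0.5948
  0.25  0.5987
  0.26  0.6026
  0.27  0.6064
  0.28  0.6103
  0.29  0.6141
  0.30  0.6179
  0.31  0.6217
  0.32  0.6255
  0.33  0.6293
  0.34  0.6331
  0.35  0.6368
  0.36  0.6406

σ√T = 0.31 × 0.8660 = 0.2685
d₁ = [ln(210/216) + (0.006 + 0.31²/2)·0.75] / 0.2685 = [-0.0282 + 0.0405] / 0.2685 = 0.0461 → 0.05
d₂ = d₁ − σ√T = 0.0461 − 0.2685 = -0.2224 → -0.22
Pr(exercise) under Q = N(−d₂) = N(0.22) = 0.5871

0.5871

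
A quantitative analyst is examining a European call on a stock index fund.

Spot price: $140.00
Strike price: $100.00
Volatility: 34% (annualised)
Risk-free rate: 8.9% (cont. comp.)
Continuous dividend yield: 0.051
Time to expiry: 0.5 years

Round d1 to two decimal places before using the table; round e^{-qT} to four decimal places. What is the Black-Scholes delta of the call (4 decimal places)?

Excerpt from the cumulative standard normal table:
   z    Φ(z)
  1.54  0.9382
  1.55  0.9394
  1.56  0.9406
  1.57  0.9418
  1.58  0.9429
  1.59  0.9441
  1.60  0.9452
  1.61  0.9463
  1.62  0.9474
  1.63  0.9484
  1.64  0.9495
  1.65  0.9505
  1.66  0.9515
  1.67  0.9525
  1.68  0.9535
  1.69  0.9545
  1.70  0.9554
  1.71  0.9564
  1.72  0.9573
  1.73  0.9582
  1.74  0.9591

T = 0.5;  σ√T = 0.2404
d₁ = [ln(140/100) + (0.089 − 0.051 + ½·0.34²)·0.5] / (σ√T) = (0.3365 + 0.0479) / 0.2404 = 1.5988 ⇒ 1.60
N(d₁) = N(1.60) = 0.9452
Δ_call = exp(−qT)·N(d₁) = 0.9748·0.9452 = 0.9214

0.9214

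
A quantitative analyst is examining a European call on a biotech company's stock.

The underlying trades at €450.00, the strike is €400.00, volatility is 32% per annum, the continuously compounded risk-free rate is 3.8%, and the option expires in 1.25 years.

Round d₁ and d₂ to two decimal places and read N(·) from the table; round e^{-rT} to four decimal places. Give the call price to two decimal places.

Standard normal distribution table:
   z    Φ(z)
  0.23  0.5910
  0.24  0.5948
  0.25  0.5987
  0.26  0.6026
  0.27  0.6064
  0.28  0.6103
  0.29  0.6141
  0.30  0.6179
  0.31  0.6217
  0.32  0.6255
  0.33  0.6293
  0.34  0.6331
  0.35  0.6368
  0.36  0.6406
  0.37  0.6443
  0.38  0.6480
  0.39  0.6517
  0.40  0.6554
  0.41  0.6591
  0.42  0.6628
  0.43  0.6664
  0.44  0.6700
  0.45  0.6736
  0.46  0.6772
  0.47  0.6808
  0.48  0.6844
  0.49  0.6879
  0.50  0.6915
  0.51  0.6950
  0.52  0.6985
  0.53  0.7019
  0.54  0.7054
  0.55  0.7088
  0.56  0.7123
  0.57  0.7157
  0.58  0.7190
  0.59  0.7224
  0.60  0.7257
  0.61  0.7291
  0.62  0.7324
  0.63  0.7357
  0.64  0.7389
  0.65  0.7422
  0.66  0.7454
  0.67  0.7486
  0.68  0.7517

€99.71

σ√T = 0.32 × 1.1180 = 0.3578
d₁ = [ln(450/400) + (0.038 + 0.32²/2)·1.25] / 0.3578 = [0.1178 + 0.1115] / 0.3578 = 0.6409 → 0.64
d₂ = d₁ − σ√T = 0.6409 − 0.3578 = 0.2831 → 0.28
e^(−rT) = e^(−0.038·1.25) = 0.9536
N(d₁) = N(0.64) = 0.7389;  N(d₂) = N(0.28) = 0.6103
C = 450·0.7389 − 400·0.9536·0.6103 = 332.5050 − 232.7928 = 99.7122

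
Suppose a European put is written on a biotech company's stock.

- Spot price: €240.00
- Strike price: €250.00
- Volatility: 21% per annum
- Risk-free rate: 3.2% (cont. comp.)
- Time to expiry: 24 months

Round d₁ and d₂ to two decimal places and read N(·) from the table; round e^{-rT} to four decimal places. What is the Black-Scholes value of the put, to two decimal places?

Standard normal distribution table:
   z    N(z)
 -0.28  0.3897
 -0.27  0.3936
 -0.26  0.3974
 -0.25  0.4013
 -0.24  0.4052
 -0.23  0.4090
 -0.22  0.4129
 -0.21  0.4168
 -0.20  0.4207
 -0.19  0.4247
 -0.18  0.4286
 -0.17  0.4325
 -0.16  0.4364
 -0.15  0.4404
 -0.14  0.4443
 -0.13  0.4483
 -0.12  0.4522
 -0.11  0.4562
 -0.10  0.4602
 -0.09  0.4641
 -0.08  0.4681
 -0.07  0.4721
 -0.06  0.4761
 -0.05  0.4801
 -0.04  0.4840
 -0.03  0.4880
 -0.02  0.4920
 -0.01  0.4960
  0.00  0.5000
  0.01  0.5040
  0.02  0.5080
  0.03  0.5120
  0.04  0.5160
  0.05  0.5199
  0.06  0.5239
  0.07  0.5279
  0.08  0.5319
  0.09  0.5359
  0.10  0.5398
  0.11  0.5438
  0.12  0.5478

€25.63

σ√T = 0.21·√2 = 0.2970
d₁ = [ln(240/250) + (0.032 + ½·0.21²)·2] / (σ√T) = (-0.0408 + 0.1081) / 0.2970 = 0.2265 → 0.23
d₂ = 0.2265 − 0.2970 = -0.0704 → -0.07
exp(−rT) = exp(−0.032·2) = 0.9380
P = 250·0.9380·N(0.07) − 240·N(-0.23) = 250·0.9380·0.5279 − 240·0.4090 = 123.7926 − 98.1600 = 25.6326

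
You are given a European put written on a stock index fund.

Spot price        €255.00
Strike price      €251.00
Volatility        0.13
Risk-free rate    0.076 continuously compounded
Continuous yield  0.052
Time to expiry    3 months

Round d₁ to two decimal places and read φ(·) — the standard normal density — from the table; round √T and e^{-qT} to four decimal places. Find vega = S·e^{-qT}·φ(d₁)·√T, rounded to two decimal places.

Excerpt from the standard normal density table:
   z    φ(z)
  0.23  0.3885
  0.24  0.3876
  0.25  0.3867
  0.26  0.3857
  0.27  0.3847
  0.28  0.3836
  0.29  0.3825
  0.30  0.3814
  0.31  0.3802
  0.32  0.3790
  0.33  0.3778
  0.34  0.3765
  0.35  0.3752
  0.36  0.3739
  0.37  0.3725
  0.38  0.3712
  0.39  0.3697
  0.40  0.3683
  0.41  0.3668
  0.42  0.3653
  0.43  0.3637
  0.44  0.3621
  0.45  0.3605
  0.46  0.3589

46.88

T = 0.25;  σ√T = 0.0650
ln(S/K) + (r − q + σ²/2)T = ln(255/251) + (0.076 − 0.052 + 0.13²/2)·0.25 = 0.0158 + 0.0081 = 0.0239
d₁ = 0.0239 / 0.0650 = 0.3680 ≈ 0.37
√T = √0.25 = 0.5000
φ(d₁) = φ(0.37) = 0.3725
e^(−qT) = e^(−0.052·0.25) = 0.9871
vega = S·e^(−qT)·φ(d₁)·√T = 255·0.9871·0.3725·0.5000 = 46.8811
(The call has the same vega.)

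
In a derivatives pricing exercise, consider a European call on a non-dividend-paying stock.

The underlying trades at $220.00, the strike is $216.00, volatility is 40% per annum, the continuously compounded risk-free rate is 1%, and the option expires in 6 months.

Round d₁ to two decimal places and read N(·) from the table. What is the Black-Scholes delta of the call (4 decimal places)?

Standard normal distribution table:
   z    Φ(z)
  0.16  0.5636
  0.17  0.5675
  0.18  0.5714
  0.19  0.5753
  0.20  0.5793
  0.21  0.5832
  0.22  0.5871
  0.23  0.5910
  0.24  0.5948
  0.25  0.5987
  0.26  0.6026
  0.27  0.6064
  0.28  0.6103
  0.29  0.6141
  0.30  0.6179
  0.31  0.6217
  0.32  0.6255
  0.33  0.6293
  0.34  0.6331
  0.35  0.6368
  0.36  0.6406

T = 0.5;  σ√T = 0.2828
d₁ = [ln(220/216) + (0.01 + 0.4²/2)·0.5] / 0.2828 = [0.0183 + 0.0450] / 0.2828 = 0.2240 → 0.22
N(d₁) = N(0.22) = 0.5871
Δ_call = N(d₁) = 0.5871

0.5871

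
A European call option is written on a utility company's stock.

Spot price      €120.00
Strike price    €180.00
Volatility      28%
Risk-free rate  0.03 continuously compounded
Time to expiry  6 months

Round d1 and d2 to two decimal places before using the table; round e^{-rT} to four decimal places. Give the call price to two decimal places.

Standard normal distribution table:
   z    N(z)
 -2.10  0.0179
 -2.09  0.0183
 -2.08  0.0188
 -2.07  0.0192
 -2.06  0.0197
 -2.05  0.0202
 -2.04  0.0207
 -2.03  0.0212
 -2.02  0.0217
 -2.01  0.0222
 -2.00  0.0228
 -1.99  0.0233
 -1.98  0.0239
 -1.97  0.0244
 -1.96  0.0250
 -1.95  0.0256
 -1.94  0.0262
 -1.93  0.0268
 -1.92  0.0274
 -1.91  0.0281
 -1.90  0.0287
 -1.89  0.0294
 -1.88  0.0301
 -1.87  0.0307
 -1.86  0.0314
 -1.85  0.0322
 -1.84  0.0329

€0.28

σ√T = 0.28·√0.5 = 0.1980
d₁ = [ln(120/180) + (0.03 + 0.28²/2)·0.5] / 0.1980 = [-0.4055 + 0.0346] / 0.1980 = -1.8732 → -1.87
d₂ = d₁ − σ√T = -1.8732 − 0.1980 = -2.0711 → -2.07
exp(−rT) = exp(−0.03·0.5) = 0.9851
N(d₁) = N(-1.87) = 0.0307;  N(d₂) = N(-2.07) = 0.0192
C = 120·0.0307 − 180·0.9851·0.0192 = 3.6840 − 3.4045 = 0.2795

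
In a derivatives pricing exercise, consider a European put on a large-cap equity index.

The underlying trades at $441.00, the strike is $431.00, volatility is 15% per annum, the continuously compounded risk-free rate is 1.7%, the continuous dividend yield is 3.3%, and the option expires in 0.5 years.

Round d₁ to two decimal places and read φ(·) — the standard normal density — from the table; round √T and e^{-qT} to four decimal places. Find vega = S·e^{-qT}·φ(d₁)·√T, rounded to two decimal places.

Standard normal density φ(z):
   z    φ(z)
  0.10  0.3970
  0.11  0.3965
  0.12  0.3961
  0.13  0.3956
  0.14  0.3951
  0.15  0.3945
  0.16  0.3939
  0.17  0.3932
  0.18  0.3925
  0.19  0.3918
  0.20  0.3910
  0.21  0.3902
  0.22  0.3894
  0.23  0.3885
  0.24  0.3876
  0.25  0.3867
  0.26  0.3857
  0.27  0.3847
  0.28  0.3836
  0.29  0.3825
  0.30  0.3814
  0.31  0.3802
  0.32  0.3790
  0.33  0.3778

120.17

σ√T = 0.15 × 0.7071 = 0.1061
d₁ = [ln(441/431) + (0.017 − 0.033 + ½·0.15²)·0.5] / (σ√T) = (0.0229 − 0.0024) / 0.1061 = 0.1939 → 0.19
√T = √0.5 = 0.7071
φ(d₁) = φ(0.19) = 0.3918
exp(−qT) = exp(−0.033·0.5) = 0.9836
vega = S·exp(−qT)·φ(d₁)·√T = 441·0.9836·0.3918·0.7071 = 120.1717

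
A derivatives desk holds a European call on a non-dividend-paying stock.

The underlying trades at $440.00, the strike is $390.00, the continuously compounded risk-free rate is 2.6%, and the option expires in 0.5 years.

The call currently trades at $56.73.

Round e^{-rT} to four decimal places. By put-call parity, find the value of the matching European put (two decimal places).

exp(−rT) = exp(−0.026·0.5) = 0.9871
Put-call parity: C − P = S − K·e^(−rT) = 440 − 390·0.9871 = 440 − 384.9690 = 55.0310
P = C − (C − P) = 56.73 − (55.0310) = 1.6990

$1.70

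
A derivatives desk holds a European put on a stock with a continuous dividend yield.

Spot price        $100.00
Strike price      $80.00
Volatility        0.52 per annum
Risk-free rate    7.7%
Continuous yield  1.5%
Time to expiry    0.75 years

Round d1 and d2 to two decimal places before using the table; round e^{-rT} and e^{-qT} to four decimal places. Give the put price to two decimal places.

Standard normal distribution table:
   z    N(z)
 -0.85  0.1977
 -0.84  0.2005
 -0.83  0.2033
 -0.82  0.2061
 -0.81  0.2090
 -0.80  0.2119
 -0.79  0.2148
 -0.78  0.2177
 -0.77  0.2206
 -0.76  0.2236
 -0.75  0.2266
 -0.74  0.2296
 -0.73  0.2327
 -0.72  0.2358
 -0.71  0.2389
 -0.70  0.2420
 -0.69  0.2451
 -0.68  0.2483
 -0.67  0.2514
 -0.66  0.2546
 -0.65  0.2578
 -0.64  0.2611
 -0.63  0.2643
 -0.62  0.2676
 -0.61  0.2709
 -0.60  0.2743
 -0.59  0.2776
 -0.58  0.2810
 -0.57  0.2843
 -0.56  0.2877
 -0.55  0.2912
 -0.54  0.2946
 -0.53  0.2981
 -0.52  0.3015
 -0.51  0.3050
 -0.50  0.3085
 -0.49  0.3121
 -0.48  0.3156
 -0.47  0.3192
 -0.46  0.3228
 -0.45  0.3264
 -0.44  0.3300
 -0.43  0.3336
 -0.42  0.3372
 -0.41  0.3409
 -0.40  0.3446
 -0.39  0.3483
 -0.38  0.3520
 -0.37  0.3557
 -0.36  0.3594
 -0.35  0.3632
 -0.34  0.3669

T = 0.75;  σ√T = 0.4503
d₁ = [ln(100/80) + (0.077 − 0.015 + 0.52²/2)·0.75] / 0.4503 = [0.2231 + 0.1479] / 0.4503 = 0.8239 which rounds to 0.82
d₂ = d₁ − σ√T = 0.8239 − 0.4503 = 0.3736 which rounds to 0.37
e^(−qT) = e^(−0.015·0.75) = 0.9888;  e^(−rT) = e^(−0.077·0.75) = 0.9439
P = 80·0.9439·N(-0.37) − 100·0.9888·N(-0.82) = 80·0.9439·0.3557 − 100·0.9888·0.2061 = 26.8596 − 20.3792 = 6.4805

$6.48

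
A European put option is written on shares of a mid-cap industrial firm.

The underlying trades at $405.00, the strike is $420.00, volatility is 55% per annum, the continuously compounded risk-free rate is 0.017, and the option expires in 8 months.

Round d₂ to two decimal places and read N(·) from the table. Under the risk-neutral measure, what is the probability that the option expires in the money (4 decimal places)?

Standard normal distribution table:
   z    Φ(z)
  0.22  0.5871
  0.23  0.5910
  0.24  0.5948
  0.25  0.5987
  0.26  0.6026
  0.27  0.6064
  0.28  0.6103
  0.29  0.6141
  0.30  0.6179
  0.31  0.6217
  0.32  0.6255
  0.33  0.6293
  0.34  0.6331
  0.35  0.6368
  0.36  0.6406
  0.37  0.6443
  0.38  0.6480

0.6103

σ√T = 0.55 × 0.8165 = 0.4491
ln(S/K) + (r + σ²/2)T = ln(405/420) + (0.017 + 0.55²/2)·0.6667 = -0.0364 + 0.1122 = 0.0758
d₁ = 0.0758 / 0.4491 = 0.1688 ⇒ 0.17
d₂ = d₁ − σ√T = 0.1688 − 0.4491 = -0.2803 ⇒ -0.28
Pr(exercise) under Q = N(−d₂) = N(0.28) = 0.6103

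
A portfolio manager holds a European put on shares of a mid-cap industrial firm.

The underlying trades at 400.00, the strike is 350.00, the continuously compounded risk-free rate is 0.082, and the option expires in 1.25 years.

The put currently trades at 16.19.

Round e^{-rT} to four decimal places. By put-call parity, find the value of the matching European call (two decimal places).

e^(−rT) = e^(−0.082·1.25) = 0.9026
Put-call parity: C − P = S − K·e^(−rT) = 400 − 350·0.9026 = 400 − 315.9100 = 84.0900
C = P + (C − P) = 16.19 + (84.0900) = 100.2800

100.28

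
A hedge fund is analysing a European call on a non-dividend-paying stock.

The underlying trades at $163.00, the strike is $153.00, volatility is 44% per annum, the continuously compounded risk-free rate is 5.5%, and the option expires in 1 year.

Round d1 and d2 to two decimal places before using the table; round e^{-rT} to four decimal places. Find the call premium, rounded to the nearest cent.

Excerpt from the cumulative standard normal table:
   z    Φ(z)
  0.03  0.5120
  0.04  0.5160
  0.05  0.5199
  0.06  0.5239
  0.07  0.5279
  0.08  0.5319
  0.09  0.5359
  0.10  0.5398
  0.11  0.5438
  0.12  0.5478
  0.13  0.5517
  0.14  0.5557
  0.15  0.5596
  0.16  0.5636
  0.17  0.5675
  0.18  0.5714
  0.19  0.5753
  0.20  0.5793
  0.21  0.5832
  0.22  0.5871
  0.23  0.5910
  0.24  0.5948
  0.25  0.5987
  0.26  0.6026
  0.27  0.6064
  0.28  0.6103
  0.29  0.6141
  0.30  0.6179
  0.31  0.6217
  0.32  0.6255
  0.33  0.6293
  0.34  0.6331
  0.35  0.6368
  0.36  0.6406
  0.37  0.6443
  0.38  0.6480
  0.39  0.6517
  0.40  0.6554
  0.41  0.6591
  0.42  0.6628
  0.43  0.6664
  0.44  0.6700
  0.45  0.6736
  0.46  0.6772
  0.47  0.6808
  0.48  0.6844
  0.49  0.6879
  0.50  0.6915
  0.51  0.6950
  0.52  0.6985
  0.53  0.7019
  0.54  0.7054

σ√T = 0.44 × 1.0000 = 0.4400
d₁ = [ln(163/153) + (0.055 + ½·0.44²)·1] / (σ√T) = (0.0633 + 0.1518) / 0.4400 = 0.4889 → 0.49
d₂ = 0.4889 − 0.4400 = 0.0489 → 0.05
e^(−rT) = e^(−0.055·1) = 0.9465
C = 163·N(0.49) − 153·0.9465·N(0.05) = 163·0.6879 − 153·0.9465·0.5199 = 112.1277 − 75.2891 = 36.8386

$36.84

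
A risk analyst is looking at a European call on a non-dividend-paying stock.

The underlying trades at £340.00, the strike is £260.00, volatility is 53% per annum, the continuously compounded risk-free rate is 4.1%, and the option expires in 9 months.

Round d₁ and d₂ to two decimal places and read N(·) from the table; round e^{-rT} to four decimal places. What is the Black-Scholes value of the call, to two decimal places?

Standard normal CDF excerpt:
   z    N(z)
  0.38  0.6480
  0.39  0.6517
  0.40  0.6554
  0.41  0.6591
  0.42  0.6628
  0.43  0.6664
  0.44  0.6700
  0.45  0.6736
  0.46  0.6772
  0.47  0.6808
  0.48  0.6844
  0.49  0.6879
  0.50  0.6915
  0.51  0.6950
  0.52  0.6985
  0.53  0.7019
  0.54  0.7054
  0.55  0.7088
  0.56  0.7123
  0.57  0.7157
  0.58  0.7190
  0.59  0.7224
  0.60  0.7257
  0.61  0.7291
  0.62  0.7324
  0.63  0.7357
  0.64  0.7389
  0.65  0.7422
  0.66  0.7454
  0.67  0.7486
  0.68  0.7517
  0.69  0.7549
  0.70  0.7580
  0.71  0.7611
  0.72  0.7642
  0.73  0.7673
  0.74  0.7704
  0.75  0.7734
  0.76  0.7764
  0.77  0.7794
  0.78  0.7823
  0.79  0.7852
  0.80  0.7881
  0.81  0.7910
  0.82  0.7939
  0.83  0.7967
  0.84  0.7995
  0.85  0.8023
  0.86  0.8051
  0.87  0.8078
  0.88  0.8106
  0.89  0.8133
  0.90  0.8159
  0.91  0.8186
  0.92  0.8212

σ√T = 0.53 × 0.8660 = 0.4590
d₁ = [ln(340/260) + (0.041 + 0.53²/2)·0.75] / 0.4590 = [0.2683 + 0.1361] / 0.4590 = 0.8810 which rounds to 0.88
d₂ = d₁ − σ√T = 0.8810 − 0.4590 = 0.4220 which rounds to 0.42
e^(−rT) = e^(−0.041·0.75) = 0.9697
N(d₁) = N(0.88) = 0.8106;  N(d₂) = N(0.42) = 0.6628
C = 340·0.8106 − 260·0.9697·0.6628 = 275.6040 − 167.1065 = 108.4975

£108.50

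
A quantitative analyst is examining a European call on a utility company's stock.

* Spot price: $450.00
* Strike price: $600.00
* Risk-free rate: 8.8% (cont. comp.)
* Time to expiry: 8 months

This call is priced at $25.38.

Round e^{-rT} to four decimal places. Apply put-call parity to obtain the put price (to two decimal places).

$141.18

e^(−rT) = e^(−0.088·0.6667) = 0.9430
Put-call parity: C − P = S − K·e^(−rT) = 450 − 600·0.9430 = 450 − 565.8000 = -115.8000
P = C − (C − P) = 25.38 − (-115.8000) = 141.1800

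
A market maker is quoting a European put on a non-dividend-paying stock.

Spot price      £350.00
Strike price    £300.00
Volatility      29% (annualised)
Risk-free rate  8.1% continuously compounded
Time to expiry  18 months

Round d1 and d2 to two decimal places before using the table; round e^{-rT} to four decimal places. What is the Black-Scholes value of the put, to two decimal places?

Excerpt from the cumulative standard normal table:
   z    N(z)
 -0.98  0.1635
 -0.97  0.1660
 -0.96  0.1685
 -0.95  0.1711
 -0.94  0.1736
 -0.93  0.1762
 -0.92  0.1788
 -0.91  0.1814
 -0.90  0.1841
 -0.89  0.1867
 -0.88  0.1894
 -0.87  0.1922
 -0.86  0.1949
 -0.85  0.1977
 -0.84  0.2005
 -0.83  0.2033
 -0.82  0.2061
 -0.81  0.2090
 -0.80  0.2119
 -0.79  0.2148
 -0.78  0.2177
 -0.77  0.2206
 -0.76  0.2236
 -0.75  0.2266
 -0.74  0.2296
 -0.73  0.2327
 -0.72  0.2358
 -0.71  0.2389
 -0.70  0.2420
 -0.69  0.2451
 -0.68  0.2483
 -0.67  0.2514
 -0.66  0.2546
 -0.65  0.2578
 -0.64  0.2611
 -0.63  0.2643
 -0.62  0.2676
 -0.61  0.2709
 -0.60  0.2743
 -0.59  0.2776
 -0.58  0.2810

£12.99

σ√T = 0.29 × 1.2247 = 0.3552
d₁ = [ln(350/300) + (0.081 + 0.29²/2)·1.5] / 0.3552 = [0.1542 + 0.1846] / 0.3552 = 0.9537 ⇒ 0.95
d₂ = d₁ − σ√T = 0.9537 − 0.3552 = 0.5985 ⇒ 0.60
e^(−rT) = e^(−0.081·1.5) = 0.8856
P = 300·0.8856·N(-0.60) − 350·N(-0.95) = 300·0.8856·0.2743 − 350·0.1711 = 72.8760 − 59.8850 = 12.9910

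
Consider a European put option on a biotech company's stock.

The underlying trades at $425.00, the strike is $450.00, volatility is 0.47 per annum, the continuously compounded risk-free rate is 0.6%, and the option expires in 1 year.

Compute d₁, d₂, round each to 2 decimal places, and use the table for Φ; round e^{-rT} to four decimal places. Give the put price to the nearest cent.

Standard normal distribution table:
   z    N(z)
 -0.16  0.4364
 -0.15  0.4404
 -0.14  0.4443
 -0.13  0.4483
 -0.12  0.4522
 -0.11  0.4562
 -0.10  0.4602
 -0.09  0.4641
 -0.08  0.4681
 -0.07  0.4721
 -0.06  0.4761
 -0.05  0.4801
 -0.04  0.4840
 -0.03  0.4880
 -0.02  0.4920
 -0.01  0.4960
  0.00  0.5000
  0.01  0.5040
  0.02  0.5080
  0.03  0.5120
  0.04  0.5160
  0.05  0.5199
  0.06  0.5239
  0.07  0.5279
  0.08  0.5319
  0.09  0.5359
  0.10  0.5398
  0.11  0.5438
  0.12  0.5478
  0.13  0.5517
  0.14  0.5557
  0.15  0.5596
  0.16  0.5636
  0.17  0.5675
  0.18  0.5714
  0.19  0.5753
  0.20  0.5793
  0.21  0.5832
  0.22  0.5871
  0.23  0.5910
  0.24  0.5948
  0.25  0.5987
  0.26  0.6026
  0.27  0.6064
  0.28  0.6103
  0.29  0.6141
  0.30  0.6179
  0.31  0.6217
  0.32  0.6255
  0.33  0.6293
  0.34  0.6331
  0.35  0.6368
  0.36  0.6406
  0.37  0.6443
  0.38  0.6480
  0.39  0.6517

σ√T = 0.47·√1 = 0.4700
d₁ = [ln(425/450) + (0.006 + ½·0.47²)·1] / (σ√T) = (-0.0572 + 0.1164) / 0.4700 = 0.1262 → 0.13
d₂ = 0.1262 − 0.4700 = -0.3438 → -0.34
e^(−rT) = e^(−0.006·1) = 0.9940
N(−d₂) = N(0.34) = 0.6331;  N(−d₁) = N(-0.13) = 0.4483
P = 450·0.9940·0.6331 − 425·0.4483 = 283.1856 − 190.5275 = 92.6581

$92.66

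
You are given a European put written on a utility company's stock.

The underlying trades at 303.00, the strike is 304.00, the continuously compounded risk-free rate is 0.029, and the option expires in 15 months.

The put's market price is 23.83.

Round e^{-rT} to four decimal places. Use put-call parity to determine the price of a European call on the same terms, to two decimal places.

33.65

e^(−rT) = e^(−0.029·1.25) = 0.9644
Put-call parity: C − P = S − K·e^(−rT) = 303 − 304·0.9644 = 303 − 293.1776 = 9.8224
C = P + (C − P) = 23.83 + (9.8224) = 33.6524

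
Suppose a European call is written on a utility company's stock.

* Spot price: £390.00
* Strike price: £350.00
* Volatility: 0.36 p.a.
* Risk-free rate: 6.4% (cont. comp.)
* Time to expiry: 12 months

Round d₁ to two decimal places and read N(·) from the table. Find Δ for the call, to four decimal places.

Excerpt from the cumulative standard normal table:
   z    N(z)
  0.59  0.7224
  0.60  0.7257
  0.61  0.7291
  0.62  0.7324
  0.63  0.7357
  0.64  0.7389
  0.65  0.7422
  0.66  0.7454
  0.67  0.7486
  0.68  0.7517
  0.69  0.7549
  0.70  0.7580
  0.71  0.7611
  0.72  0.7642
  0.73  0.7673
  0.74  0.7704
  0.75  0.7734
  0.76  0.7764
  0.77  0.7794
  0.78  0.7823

0.7454

σ√T = 0.36 × 1.0000 = 0.3600
d₁ = [ln(390/350) + (0.064 + ½·0.36²)·1] / (σ√T) = (0.1082 + 0.1288) / 0.3600 = 0.6584 ⇒ 0.66
N(d₁) = N(0.66) = 0.7454
Δ_call = N(d₁) = 0.7454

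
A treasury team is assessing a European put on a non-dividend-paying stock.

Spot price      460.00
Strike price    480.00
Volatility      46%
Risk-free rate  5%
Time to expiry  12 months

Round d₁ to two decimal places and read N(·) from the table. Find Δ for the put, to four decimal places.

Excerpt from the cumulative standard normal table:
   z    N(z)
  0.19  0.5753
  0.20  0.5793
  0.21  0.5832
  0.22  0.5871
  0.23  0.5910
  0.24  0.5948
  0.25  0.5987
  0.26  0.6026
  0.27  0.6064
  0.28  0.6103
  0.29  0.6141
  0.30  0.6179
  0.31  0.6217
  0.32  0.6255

-0.4013

σ√T = 0.46·√1 = 0.4600
d₁ = [ln(460/480) + (0.05 + ½·0.46²)·1] / (σ√T) = (-0.0426 + 0.1558) / 0.4600 = 0.2462 ⇒ 0.25
N(d₁) = N(0.25) = 0.5987
Δ_put = N(d₁) − 1 = 0.5987 − 1 = -0.4013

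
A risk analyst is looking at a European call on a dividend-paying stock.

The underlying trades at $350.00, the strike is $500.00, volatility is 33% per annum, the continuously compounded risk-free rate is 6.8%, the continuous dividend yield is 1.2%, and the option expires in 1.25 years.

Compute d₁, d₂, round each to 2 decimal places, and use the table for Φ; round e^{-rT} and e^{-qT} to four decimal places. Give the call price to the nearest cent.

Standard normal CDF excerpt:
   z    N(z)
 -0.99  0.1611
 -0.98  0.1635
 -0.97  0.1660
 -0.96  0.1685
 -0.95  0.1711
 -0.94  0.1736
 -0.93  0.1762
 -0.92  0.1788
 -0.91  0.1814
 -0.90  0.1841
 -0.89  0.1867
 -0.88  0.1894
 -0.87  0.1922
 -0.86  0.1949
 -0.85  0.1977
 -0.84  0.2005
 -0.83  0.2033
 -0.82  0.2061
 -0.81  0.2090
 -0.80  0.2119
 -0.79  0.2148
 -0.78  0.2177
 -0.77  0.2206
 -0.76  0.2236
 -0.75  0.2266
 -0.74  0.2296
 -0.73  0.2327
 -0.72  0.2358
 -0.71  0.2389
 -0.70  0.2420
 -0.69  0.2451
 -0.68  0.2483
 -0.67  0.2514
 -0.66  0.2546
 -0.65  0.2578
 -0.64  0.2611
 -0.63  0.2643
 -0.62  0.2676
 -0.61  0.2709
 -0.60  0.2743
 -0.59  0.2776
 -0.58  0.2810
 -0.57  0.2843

$18.33

σ√T = 0.33·√1.25 = 0.3690
d₁ = [ln(350/500) + (0.068 − 0.012 + 0.33²/2)·1.25] / 0.3690 = [-0.3567 + 0.1381] / 0.3690 = -0.5925 ≈ -0.59
d₂ = d₁ − σ√T = -0.5925 − 0.3690 = -0.9615 ≈ -0.96
exp(−qT) = exp(−0.012·1.25) = 0.9851;  exp(−rT) = exp(−0.068·1.25) = 0.9185
C = 350·0.9851·N(-0.59) − 500·0.9185·N(-0.96) = 350·0.9851·0.2776 − 500·0.9185·0.1685 = 95.7123 − 77.3836 = 18.3287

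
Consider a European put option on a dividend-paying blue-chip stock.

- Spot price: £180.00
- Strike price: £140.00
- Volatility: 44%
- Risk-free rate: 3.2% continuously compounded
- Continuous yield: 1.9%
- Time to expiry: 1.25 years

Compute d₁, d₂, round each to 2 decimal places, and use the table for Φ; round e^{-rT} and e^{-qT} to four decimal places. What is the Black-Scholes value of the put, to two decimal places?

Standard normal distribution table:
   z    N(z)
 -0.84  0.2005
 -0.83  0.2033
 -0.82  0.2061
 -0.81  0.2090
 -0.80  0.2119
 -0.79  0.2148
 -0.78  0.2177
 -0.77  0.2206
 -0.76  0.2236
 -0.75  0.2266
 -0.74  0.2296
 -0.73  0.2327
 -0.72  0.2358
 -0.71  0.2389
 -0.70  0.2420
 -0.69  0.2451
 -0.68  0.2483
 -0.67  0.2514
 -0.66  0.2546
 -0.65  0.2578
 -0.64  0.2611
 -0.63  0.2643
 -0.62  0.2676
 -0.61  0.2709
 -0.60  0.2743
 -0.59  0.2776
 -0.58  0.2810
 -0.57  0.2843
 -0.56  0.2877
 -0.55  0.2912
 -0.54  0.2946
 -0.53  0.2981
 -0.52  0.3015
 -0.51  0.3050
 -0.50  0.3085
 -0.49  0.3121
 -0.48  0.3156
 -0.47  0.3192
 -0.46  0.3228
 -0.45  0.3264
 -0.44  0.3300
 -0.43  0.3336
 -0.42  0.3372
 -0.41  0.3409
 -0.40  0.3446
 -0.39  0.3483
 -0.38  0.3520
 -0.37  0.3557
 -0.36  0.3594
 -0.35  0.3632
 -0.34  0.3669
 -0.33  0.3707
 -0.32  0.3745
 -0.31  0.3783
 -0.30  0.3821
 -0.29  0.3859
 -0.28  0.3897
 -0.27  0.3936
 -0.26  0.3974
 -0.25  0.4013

£13.64

σ√T = 0.44·√1.25 = 0.4919
d₁ = [ln(180/140) + (0.032 − 0.019 + 0.44²/2)·1.25] / 0.4919 = [0.2513 + 0.1372] / 0.4919 = 0.7899 → 0.79
d₂ = d₁ − σ√T = 0.7899 − 0.4919 = 0.2979 → 0.30
exp(−qT) = exp(−0.019·1.25) = 0.9765;  exp(−rT) = exp(−0.032·1.25) = 0.9608
N(−d₂) = N(-0.30) = 0.3821;  N(−d₁) = N(-0.79) = 0.2148
P = 140·0.9608·0.3821 − 180·0.9765·0.2148 = 51.3970 − 37.7554 = 13.6416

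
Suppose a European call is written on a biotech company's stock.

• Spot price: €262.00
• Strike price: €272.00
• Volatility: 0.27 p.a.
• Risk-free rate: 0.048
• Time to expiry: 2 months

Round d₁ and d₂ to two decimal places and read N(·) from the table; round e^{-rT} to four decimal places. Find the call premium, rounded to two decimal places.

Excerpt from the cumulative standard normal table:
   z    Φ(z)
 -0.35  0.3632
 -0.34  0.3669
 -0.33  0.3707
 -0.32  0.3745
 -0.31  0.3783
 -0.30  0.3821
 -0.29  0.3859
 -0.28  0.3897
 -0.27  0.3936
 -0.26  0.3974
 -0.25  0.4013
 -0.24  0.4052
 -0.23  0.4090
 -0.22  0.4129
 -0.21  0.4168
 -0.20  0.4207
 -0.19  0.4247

€8.15

σ√T = 0.27·√0.1667 = 0.1102
ln(S/K) + (r + σ²/2)T = ln(262/272) + (0.048 + 0.27²/2)·0.1667 = -0.0375 + 0.0141 = -0.0234
d₁ = -0.0234 / 0.1102 = -0.2121 which rounds to -0.21
d₂ = d₁ − σ√T = -0.2121 − 0.1102 = -0.3224 which rounds to -0.32
e^(−rT) = e^(−0.048·0.1667) = 0.9920
N(d₁) = N(-0.21) = 0.4168;  N(d₂) = N(-0.32) = 0.3745
C = 262·0.4168 − 272·0.9920·0.3745 = 109.2016 − 101.0491 = 8.1525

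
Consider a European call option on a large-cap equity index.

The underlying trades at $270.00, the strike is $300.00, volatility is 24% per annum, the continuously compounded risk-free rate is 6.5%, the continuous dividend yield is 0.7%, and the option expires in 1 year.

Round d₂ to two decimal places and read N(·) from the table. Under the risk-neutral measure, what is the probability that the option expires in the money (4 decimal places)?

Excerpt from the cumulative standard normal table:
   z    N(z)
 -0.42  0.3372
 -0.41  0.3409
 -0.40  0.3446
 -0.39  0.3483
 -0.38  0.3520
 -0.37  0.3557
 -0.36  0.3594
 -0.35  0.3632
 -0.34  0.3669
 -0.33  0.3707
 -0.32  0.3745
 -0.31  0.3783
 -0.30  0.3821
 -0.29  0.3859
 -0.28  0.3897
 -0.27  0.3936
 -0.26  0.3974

0.3745

T = 1;  σ√T = 0.2400
d₁ = [ln(270/300) + (0.065 − 0.007 + ½·0.24²)·1] / (σ√T) = (-0.1054 + 0.0868) / 0.2400 = -0.0773 ⇒ -0.08
d₂ = -0.0773 − 0.2400 = -0.3173 ⇒ -0.32
Pr(exercise) under Q = N(d₂) = 0.3745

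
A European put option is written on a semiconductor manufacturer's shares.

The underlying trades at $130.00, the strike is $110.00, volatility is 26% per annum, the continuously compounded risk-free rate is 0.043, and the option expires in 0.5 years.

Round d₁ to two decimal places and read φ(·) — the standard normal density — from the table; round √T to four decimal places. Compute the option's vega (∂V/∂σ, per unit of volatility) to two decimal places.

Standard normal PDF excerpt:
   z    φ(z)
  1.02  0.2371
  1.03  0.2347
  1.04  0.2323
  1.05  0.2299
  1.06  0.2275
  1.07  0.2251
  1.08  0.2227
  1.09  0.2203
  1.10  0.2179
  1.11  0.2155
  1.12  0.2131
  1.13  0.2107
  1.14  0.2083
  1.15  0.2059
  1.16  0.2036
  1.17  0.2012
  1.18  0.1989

σ√T = 0.26 × 0.7071 = 0.1838
ln(S/K) + (r + σ²/2)T = ln(130/110) + (0.043 + 0.26²/2)·0.5 = 0.1671 + 0.0384 = 0.2055
d₁ = 0.2055 / 0.1838 = 1.1175 ≈ 1.12
√T = √0.5 = 0.7071
φ(d₁) = φ(1.12) = 0.2131
vega = S·φ(d₁)·√T = 130·0.2131·0.7071 = 19.5888

19.59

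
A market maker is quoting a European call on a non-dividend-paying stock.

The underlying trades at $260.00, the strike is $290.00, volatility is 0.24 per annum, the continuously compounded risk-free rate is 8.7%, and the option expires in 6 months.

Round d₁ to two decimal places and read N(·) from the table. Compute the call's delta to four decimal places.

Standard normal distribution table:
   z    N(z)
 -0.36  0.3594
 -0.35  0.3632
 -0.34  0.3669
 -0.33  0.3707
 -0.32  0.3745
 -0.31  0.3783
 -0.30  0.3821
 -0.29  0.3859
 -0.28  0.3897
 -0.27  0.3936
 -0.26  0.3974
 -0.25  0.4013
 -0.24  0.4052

0.3821

T = 0.5;  σ√T = 0.1697
d₁ = [ln(260/290) + (0.087 + 0.24²/2)·0.5] / 0.1697 = [-0.1092 + 0.0579] / 0.1697 = -0.3023 → -0.30
N(d₁) = N(-0.30) = 0.3821
Δ_call = N(d₁) = 0.3821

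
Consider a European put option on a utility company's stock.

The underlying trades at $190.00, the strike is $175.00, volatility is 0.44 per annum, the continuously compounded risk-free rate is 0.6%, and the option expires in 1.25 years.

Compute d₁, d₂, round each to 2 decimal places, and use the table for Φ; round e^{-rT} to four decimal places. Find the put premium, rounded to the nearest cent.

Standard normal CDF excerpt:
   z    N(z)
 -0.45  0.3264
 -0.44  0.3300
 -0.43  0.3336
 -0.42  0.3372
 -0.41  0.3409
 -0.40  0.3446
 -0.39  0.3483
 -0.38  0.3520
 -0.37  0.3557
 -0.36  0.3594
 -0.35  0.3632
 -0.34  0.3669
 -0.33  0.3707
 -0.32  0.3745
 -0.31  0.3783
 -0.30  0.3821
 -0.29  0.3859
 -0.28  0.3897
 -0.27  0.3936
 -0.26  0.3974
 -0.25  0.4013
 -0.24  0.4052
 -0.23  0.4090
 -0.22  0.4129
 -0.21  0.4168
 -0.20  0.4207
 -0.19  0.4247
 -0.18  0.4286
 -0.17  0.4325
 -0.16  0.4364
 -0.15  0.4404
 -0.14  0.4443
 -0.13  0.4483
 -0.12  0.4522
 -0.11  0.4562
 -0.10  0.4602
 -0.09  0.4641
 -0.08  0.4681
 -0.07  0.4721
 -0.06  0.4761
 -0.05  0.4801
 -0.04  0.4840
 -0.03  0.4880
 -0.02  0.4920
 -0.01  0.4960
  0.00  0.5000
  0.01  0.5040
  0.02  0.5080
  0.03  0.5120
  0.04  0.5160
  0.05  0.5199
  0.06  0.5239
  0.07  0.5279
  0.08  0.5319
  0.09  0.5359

$27.61

σ√T = 0.44 × 1.1180 = 0.4919
d₁ = [ln(190/175) + (0.006 + 0.44²/2)·1.25] / 0.4919 = [0.0822 + 0.1285] / 0.4919 = 0.4284 which rounds to 0.43
d₂ = d₁ − σ√T = 0.4284 − 0.4919 = -0.0635 which rounds to -0.06
e^(−rT) = e^(−0.006·1.25) = 0.9925
P = 175·0.9925·N(0.06) − 190·N(-0.43) = 175·0.9925·0.5239 − 190·0.3336 = 90.9949 − 63.3840 = 27.6109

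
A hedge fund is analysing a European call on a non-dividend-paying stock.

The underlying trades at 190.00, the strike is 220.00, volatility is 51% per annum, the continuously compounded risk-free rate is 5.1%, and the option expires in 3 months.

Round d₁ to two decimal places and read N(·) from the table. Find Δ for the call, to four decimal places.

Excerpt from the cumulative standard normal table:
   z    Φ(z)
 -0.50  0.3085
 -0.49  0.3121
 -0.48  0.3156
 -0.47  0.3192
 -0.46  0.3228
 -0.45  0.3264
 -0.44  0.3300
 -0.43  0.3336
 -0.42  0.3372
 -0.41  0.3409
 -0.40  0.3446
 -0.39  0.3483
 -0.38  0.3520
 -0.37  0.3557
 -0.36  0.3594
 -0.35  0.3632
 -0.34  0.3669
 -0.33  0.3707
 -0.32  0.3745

0.3446

σ√T = 0.51·√0.25 = 0.2550
d₁ = [ln(190/220) + (0.051 + 0.51²/2)·0.25] / 0.2550 = [-0.1466 + 0.0453] / 0.2550 = -0.3974 ≈ -0.40
N(d₁) = N(-0.40) = 0.3446
Δ_call = N(d₁) = 0.3446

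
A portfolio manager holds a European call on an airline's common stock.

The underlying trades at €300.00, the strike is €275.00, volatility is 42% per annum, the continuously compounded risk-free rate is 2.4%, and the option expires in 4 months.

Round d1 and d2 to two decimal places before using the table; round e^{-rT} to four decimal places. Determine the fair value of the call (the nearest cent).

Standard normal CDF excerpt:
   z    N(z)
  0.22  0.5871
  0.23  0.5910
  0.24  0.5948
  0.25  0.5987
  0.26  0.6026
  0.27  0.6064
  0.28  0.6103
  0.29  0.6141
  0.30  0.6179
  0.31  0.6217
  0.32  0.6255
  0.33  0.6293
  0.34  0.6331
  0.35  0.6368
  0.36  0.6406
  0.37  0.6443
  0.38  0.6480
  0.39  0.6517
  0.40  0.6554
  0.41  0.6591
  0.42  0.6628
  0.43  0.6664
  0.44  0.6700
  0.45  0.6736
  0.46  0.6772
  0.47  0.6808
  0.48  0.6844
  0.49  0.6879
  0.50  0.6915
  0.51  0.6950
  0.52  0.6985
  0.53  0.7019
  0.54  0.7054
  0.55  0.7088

€43.07

σ√T = 0.42·√0.3333 = 0.2425
ln(S/K) + (r + σ²/2)T = ln(300/275) + (0.024 + 0.42²/2)·0.3333 = 0.0870 + 0.0374 = 0.1244
d₁ = 0.1244 / 0.2425 = 0.5131 ≈ 0.51
d₂ = d₁ − σ√T = 0.5131 − 0.2425 = 0.2706 ≈ 0.27
exp(−rT) = exp(−0.024·0.3333) = 0.9920
N(d₁) = N(0.51) = 0.6950;  N(d₂) = N(0.27) = 0.6064
C = 300·0.6950 − 275·0.9920·0.6064 = 208.5000 − 165.4259 = 43.0741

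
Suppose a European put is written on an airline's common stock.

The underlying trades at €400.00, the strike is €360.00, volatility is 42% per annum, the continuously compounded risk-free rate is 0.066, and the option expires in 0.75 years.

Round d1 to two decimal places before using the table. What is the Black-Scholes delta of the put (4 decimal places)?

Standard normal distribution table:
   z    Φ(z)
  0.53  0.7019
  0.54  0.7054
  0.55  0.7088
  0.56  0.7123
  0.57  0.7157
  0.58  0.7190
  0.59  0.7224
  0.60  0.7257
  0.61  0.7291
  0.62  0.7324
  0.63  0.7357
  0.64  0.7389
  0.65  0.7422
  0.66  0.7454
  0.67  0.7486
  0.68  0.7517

-0.2709

σ√T = 0.42 × 0.8660 = 0.3637
d₁ = [ln(400/360) + (0.066 + 0.42²/2)·0.75] / 0.3637 = [0.1054 + 0.1157] / 0.3637 = 0.6076 which rounds to 0.61
N(d₁) = N(0.61) = 0.7291
Δ_put = N(d₁) − 1 = 0.7291 − 1 = -0.2709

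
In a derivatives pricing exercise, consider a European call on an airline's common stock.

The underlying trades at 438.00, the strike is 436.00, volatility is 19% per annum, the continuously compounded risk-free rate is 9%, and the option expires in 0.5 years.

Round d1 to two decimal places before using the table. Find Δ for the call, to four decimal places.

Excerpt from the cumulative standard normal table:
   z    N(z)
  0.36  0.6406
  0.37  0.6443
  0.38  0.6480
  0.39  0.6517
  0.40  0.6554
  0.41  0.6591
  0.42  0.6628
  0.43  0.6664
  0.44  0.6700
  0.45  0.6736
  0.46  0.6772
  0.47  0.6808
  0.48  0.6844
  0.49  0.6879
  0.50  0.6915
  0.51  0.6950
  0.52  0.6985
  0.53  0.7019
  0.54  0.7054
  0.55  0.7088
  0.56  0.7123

0.6700

σ√T = 0.19 × 0.7071 = 0.1344
d₁ = [ln(438/436) + (0.09 + 0.19²/2)·0.5] / 0.1344 = [0.0046 + 0.0540] / 0.1344 = 0.4362 which rounds to 0.44
N(d₁) = N(0.44) = 0.6700
Δ_call = N(d₁) = 0.6700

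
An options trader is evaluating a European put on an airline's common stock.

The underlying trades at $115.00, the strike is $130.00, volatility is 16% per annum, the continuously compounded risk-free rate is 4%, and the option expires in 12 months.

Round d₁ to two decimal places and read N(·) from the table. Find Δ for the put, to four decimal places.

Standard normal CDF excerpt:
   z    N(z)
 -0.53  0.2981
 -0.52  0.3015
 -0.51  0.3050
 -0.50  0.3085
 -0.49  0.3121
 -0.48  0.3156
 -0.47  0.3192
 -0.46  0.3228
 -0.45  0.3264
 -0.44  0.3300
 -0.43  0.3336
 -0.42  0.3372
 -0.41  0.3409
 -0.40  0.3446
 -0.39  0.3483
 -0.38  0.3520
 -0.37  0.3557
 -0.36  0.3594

T = 1;  σ√T = 0.1600
d₁ = [ln(115/130) + (0.04 + 0.16²/2)·1] / 0.1600 = [-0.1226 + 0.0528] / 0.1600 = -0.4363 → -0.44
N(d₁) = N(-0.44) = 0.3300
Δ_put = N(d₁) − 1 = 0.3300 − 1 = -0.6700

-0.6700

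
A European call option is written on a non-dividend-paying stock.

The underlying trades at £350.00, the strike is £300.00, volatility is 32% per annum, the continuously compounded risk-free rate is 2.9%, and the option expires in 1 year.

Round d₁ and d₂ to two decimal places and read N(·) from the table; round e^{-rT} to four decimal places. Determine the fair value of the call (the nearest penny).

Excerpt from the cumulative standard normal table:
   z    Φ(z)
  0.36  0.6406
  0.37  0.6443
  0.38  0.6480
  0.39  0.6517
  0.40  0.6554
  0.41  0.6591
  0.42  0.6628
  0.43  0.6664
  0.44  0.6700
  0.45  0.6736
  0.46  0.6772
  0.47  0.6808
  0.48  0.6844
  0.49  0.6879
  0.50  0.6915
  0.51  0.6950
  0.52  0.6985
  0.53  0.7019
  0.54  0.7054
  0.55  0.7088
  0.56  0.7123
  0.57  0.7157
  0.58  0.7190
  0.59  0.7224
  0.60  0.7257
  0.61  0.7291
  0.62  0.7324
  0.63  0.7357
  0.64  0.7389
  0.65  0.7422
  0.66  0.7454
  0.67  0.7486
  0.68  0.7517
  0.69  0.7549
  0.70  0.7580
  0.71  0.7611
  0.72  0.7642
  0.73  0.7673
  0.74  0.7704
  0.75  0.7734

£76.48

σ√T = 0.32·√1 = 0.3200
d₁ = [ln(350/300) + (0.029 + 0.32²/2)·1] / 0.3200 = [0.1542 + 0.0802] / 0.3200 = 0.7323 ⇒ 0.73
d₂ = d₁ − σ√T = 0.7323 − 0.3200 = 0.4123 ⇒ 0.41
e^(−rT) = e^(−0.029·1) = 0.9714
C = 350·N(0.73) − 300·0.9714·N(0.41) = 350·0.7673 − 300·0.9714·0.6591 = 268.5550 − 192.0749 = 76.4801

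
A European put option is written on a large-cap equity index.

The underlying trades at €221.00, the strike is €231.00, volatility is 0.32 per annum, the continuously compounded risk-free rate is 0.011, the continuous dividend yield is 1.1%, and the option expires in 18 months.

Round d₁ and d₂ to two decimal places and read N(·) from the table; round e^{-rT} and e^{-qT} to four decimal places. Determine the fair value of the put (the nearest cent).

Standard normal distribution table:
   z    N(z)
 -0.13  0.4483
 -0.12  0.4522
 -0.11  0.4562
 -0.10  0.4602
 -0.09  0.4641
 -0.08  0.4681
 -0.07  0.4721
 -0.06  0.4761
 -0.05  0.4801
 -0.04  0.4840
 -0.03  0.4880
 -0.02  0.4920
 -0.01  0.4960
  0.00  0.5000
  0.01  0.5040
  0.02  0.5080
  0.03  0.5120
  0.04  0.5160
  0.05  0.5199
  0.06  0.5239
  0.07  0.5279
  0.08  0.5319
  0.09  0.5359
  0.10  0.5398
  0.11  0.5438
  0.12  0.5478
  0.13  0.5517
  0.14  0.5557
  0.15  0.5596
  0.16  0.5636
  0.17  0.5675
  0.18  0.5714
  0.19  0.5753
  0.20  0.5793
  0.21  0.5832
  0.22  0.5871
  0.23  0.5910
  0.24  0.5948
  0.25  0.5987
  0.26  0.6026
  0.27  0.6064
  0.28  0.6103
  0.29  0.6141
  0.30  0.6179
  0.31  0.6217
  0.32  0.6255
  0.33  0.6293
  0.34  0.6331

σ√T = 0.32 × 1.2247 = 0.3919
d₁ = [ln(221/231) + (0.011 − 0.011 + 0.32²/2)·1.5] / 0.3919 = [-0.0443 + 0.0768] / 0.3919 = 0.0830 ≈ 0.08
d₂ = d₁ − σ√T = 0.0830 − 0.3919 = -0.3089 ≈ -0.31
e^(−qT) = e^(−0.011·1.5) = 0.9836;  e^(−rT) = e^(−0.011·1.5) = 0.9836
N(−d₂) = N(0.31) = 0.6217;  N(−d₁) = N(-0.08) = 0.4681
P = 231·0.9836·0.6217 − 221·0.9836·0.4681 = 141.2575 − 101.7535 = 39.5039

€39.50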